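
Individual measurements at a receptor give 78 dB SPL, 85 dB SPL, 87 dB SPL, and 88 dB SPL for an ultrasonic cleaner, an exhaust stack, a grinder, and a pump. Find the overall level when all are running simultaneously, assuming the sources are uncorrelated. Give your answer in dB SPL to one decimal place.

For uncorrelated sources the intensities add, so convert each level to linear form, sum, and take 10·log₁₀ of the total.
Σ 10^(L/10) = 10^(78/10) + 10^(85/10) + 10^(87/10) + 10^(88/10) = 1.511e+09.
L_total = 10·log₁₀(1.511e+09) = 91.79 dB SPL.

91.8 dB SPL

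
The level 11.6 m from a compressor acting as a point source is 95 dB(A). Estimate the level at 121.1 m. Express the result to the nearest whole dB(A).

For a point source, L₂ = L₁ − 20·log₁₀(r₂/r₁).
L₂ = 95 − 20·log₁₀(121.1/11.6) = 95 − 20.374 = 74.63 dB(A).

75 dB(A)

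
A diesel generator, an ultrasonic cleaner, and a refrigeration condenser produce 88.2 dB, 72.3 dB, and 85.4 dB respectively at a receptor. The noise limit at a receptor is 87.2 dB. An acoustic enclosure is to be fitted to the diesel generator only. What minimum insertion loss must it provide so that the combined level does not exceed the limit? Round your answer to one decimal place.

6.1 dB

Fixed contribution from the other sources: Σ 10^(L/10) = 10^(72.3/10) + 10^(85.4/10) = 3.637e+08 (85.61 dB).
To meet 87.2 dB overall, the treated diesel generator may contribute at most 10^(87.2/10) − 3.637e+08 = 1.611e+08, i.e. 82.07 dB.
So the diesel generator must be reduced from 88.2 to 82.07 dB: IL = 6.13 dB.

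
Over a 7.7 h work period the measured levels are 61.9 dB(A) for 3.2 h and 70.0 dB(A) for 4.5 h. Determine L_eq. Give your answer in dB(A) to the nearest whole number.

68 dB(A)

Weight each interval's intensity by its duration and average over T = 7.7 h:
Σ tᵢ·10^(Lᵢ/10) = 3.2·10^(61.9/10) + 4.5·10^(70.0/10) = 4.996e+07.
L_eq = 10·log₁₀(4.996e+07/7.7) = 68.12 dB(A).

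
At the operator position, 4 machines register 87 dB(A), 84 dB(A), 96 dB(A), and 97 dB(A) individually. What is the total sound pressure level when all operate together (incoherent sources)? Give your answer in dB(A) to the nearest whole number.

100 dB(A)

Incoherent sources combine by intensity addition: L_total = 10·log₁₀(Σ 10^(L_i/10)).
Σ 10^(L/10) = 10^(87/10) + 10^(84/10) + 10^(96/10) + 10^(97/10) = 9.745e+09.
L_total = 10·log₁₀(9.745e+09) = 99.89 dB(A).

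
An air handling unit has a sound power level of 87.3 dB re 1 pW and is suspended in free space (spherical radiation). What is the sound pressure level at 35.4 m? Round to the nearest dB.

L_p = L_w − 10·log₁₀(4π·r²) with r = 35.4 m.
4π·r² = 1.575e+04 m², 10·log₁₀ of that is 41.972 dB.
L_p = 87.3 − 41.972 = 45.33 dB.

45 dB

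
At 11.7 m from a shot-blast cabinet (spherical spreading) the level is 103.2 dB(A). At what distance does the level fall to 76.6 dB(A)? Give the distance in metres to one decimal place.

The 26.6 dB drop corresponds to a distance ratio of 10^(26.6/20) for a point source.
r₂ = 11.7·10^((103.2−76.6)/20) = 11.7·10^(26.6/20) = 250.14 m.

250.1 m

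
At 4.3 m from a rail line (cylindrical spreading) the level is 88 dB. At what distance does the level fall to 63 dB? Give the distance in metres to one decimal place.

For a line source L₁ − L₂ = 10·log₁₀(r₂/r₁), so r₂ = r₁·10^((L₁−L₂)/10).
r₂ = 4.3·10^((88−63)/10) = 4.3·10^(25.0/10) = 1359.78 m.

1359.8 m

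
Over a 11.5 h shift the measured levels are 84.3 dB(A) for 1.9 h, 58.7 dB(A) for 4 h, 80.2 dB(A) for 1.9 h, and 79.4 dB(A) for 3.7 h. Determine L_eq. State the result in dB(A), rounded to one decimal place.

Weight each interval's intensity by its duration and average over T = 11.5 h:
Σ tᵢ·10^(Lᵢ/10) = 1.9·10^(84.3/10) + 4·10^(58.7/10) + 1.9·10^(80.2/10) + 3.7·10^(79.4/10) = 1.036e+09.
L_eq = 10·log₁₀(1.036e+09/11.5) = 79.54 dB(A).

79.5 dB(A)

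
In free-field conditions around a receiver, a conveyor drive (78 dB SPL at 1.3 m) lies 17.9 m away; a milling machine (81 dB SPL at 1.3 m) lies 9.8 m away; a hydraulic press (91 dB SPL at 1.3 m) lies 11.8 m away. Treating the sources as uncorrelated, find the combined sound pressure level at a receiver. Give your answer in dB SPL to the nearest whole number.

First find each source's level at the receiver (point-source: −20·log₁₀(r/r_ref)), then combine on an intensity basis.
conveyor drive: 78 − 20·log₁₀(17.9/1.3) = 78 − 22.78 = 55.22 dB SPL.
milling machine: 81 − 20·log₁₀(9.8/1.3) = 81 − 17.55 = 63.45 dB SPL.
hydraulic press: 91 − 20·log₁₀(11.8/1.3) = 91 − 19.16 = 71.84 dB SPL.
Σ 10^(L/10) = 1.783e+07 → L_total = 10·log₁₀(1.783e+07) = 72.51 dB SPL.

73 dB SPL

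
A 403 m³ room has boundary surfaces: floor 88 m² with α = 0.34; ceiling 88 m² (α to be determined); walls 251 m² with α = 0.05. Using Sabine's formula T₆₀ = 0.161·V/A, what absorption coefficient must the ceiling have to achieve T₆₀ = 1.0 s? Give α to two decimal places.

0.25

Required total absorption A = 0.161·403/1.0 = 64.88 m².
Absorption from the other surfaces = 88·0.34 + 251·0.05 = 42.47 m², so the ceiling must supply 22.41 m² over 88 m².
α = 22.41/88 = 0.255.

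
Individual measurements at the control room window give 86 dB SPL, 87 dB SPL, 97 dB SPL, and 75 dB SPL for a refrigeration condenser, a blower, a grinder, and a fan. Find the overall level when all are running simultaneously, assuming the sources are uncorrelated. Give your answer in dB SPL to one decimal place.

Incoherent sources combine by intensity addition: L_total = 10·log₁₀(Σ 10^(L_i/10)).
Σ 10^(L/10) = 10^(86/10) + 10^(87/10) + 10^(97/10) + 10^(75/10) = 5.943e+09.
L_total = 10·log₁₀(5.943e+09) = 97.74 dB SPL.

97.7 dB SPL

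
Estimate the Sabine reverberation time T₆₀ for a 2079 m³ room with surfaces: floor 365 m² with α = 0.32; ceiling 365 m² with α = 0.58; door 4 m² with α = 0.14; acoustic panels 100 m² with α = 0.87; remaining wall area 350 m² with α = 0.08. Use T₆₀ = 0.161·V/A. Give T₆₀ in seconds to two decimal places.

0.75 s

Total absorption A = 365·0.32 + 365·0.58 + 4·0.14 + 100·0.87 + 350·0.08 = 444.06 m² sabins.
T₆₀ = 0.161·V/A = 0.161·2079/444.06 = 0.754 s.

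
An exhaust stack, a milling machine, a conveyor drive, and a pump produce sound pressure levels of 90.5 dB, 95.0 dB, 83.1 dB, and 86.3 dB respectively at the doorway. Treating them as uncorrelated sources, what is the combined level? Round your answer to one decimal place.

Incoherent sources combine by intensity addition: L_total = 10·log₁₀(Σ 10^(L_i/10)).
Σ 10^(L/10) = 10^(90.5/10) + 10^(95.0/10) + 10^(83.1/10) + 10^(86.3/10) = 4.915e+09.
L_total = 10·log₁₀(4.915e+09) = 96.92 dB.

96.9 dB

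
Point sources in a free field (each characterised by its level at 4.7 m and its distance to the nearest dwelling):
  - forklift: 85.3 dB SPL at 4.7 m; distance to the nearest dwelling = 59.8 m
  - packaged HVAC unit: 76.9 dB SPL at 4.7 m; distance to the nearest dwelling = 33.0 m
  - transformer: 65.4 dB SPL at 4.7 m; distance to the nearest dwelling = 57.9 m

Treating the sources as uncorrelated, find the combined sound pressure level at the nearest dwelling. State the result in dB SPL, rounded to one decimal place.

Apply inverse-square spreading to bring every level to the receiver, then sum 10^(L/10).
forklift: 85.3 − 20·log₁₀(59.8/4.7) = 85.3 − 22.09 = 63.21 dB SPL.
packaged HVAC unit: 76.9 − 20·log₁₀(33.0/4.7) = 76.9 − 16.93 = 59.97 dB SPL.
transformer: 65.4 − 20·log₁₀(57.9/4.7) = 65.4 − 21.81 = 43.59 dB SPL.
Σ 10^(L/10) = 3.109e+06 → L_total = 10·log₁₀(3.109e+06) = 64.93 dB SPL.

64.9 dB SPL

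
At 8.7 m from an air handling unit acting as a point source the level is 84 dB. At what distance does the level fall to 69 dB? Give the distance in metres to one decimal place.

The 15.0 dB drop corresponds to a distance ratio of 10^(15.0/20) for a point source.
r₂ = 8.7·10^((84−69)/20) = 8.7·10^(15.0/20) = 48.92 m.

48.9 m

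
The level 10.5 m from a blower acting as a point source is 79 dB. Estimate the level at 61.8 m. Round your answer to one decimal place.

63.6 dB

Point-source attenuation: ΔL = 20·log₁₀(r₂/r₁) = 20·log₁₀(61.8/10.5) = 15.396 dB.
L₂ = 79 − 20·log₁₀(61.8/10.5) = 79 − 15.396 = 63.60 dB.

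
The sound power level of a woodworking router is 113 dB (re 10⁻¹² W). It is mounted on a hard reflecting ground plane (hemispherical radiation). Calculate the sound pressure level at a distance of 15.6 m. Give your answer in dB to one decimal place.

The power spreads over a hemisphere of area 2π·r², so L_p = L_w − 10·log₁₀(2π·r²).
2π·r² = 1529 m², 10·log₁₀ of that is 31.844 dB.
L_p = 113 − 31.844 = 81.16 dB.

81.2 dB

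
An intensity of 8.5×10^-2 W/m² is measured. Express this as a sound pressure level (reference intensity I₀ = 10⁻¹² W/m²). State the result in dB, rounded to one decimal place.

L = 10·log₁₀(I/I₀) = 10·log₁₀(8.5×10^-2/10⁻¹²) = 10·log₁₀(8.5×10^10).
L = 10·(0.9294 + 10) = 109.29 dB.

109.3 dB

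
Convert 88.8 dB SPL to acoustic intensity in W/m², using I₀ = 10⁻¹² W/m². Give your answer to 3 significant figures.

L = 10·log₁₀(I/I₀) ⇒ I = I₀·10^(L/10) = 10⁻¹² × 10^8.88.

0.000759 W/m²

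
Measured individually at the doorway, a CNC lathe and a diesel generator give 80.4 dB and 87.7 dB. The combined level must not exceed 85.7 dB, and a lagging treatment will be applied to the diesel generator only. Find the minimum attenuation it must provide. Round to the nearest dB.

4 dB

The untreated sources together contribute 10^(80.4/10) = 1.096e+08, i.e. 80.40 dB.
To meet 85.7 dB overall, the treated diesel generator may contribute at most 10^(85.7/10) − 1.096e+08 = 2.619e+08, i.e. 84.18 dB.
So the diesel generator must be reduced from 87.7 to 84.18 dB: IL = 3.52 dB.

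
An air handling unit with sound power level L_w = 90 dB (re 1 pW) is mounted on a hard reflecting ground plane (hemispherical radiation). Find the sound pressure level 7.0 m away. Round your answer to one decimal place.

65.1 dB

The power spreads over a hemisphere of area 2π·r², so L_p = L_w − 10·log₁₀(2π·r²).
2π·r² = 307.9 m², 10·log₁₀ of that is 24.884 dB.
L_p = 90 − 24.884 = 65.12 dB.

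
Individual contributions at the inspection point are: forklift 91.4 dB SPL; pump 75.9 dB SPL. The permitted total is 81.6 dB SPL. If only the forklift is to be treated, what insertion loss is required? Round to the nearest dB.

Fixed contribution from the other source: Σ 10^(L/10) = 10^(75.9/10) = 3.890e+07 (75.90 dB SPL).
The limit corresponds to 10^(81.6/10) = 1.445e+08; subtracting the fixed part leaves 1.056e+08 for the forklift, i.e. 80.24 dB SPL.
Required insertion loss = 91.4 − 80.24 = 11.16 dB.

11 dB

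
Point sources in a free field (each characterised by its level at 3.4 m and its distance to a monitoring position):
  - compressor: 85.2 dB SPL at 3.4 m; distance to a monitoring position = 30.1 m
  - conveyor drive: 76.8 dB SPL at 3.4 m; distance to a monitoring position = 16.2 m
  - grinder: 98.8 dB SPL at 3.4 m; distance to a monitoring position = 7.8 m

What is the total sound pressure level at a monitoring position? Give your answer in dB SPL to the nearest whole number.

92 dB SPL

Propagate each source to the receiver with L = L_ref − 20·log₁₀(r/r_ref), then add intensities.
compressor: 85.2 − 20·log₁₀(30.1/3.4) = 85.2 − 18.94 = 66.26 dB SPL.
conveyor drive: 76.8 − 20·log₁₀(16.2/3.4) = 76.8 − 13.56 = 63.24 dB SPL.
grinder: 98.8 − 20·log₁₀(7.8/3.4) = 98.8 − 7.21 = 91.59 dB SPL.
Σ 10^(L/10) = 1.448e+09 → L_total = 10·log₁₀(1.448e+09) = 91.61 dB SPL.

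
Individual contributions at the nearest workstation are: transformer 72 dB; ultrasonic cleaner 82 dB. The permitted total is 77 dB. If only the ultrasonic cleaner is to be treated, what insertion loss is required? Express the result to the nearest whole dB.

7 dB

Everything except the ultrasonic cleaner sums to 10^(72/10) = 1.585e+07 in linear terms, 72.00 dB.
The limit corresponds to 10^(77/10) = 5.012e+07; subtracting the fixed part leaves 3.427e+07 for the ultrasonic cleaner, i.e. 75.35 dB.
So the ultrasonic cleaner must be reduced from 82 to 75.35 dB: IL = 6.65 dB.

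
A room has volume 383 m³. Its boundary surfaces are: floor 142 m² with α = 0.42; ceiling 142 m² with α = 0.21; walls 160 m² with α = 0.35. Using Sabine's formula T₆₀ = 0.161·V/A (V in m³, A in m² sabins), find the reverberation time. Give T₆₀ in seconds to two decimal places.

Total absorption A = 142·0.42 + 142·0.21 + 160·0.35 = 145.46 m² sabins.
T₆₀ = 0.161·V/A = 0.161·383/145.46 = 0.424 s.

0.42 s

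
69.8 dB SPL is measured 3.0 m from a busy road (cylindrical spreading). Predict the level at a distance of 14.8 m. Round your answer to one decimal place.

62.9 dB SPL

Line-source attenuation: ΔL = 10·log₁₀(r₂/r₁) = 10·log₁₀(14.8/3.0) = 6.931 dB.
L₂ = 69.8 − 10·log₁₀(14.8/3.0) = 69.8 − 6.931 = 62.87 dB SPL.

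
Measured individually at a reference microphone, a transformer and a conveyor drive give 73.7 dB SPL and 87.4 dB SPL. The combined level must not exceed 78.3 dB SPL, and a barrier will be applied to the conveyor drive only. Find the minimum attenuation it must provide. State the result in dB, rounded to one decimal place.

10.9 dB

Everything except the conveyor drive sums to 10^(73.7/10) = 2.344e+07 in linear terms, 73.70 dB SPL.
To meet 78.3 dB SPL overall, the treated conveyor drive may contribute at most 10^(78.3/10) − 2.344e+07 = 4.417e+07, i.e. 76.45 dB SPL.
Required insertion loss = 87.4 − 76.45 = 10.95 dB.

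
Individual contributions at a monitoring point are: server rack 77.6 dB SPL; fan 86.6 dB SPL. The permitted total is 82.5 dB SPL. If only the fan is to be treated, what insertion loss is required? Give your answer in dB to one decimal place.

Everything except the fan sums to 10^(77.6/10) = 5.754e+07 in linear terms, 77.60 dB SPL.
The limit corresponds to 10^(82.5/10) = 1.778e+08; subtracting the fixed part leaves 1.203e+08 for the fan, i.e. 80.80 dB SPL.
So the fan must be reduced from 86.6 to 80.80 dB SPL: IL = 5.80 dB.

5.8 dB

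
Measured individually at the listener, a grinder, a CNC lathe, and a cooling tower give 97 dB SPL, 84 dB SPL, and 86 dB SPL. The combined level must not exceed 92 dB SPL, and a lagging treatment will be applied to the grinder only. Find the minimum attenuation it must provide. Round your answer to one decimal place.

7.3 dB

Everything except the grinder sums to 10^(84/10) + 10^(86/10) = 6.493e+08 in linear terms, 88.12 dB SPL.
To meet 92 dB SPL overall, the treated grinder may contribute at most 10^(92/10) − 6.493e+08 = 9.356e+08, i.e. 89.71 dB SPL.
So the grinder must be reduced from 97 to 89.71 dB SPL: IL = 7.29 dB.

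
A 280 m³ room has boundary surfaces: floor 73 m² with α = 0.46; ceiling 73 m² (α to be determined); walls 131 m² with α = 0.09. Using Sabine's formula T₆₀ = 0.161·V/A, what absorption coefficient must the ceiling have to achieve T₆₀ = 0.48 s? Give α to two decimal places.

A = 0.161·V/T₆₀ = 0.161·280/0.48 = 93.92 m² sabins.
Absorption from the other surfaces = 73·0.46 + 131·0.09 = 45.37 m², so the ceiling must supply 48.55 m² over 73 m².
α = 48.55/73 = 0.665.

0.67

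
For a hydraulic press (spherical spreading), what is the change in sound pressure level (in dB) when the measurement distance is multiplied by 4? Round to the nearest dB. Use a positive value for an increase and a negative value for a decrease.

With spherical spreading the level changes by −20·log₁₀(r₂/r₁).
ΔL = −20·log₁₀(4) = -12.04 dB.

-12 dB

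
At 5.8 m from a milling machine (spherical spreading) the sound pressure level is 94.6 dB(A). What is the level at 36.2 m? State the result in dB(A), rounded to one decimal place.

Spherical spreading from a point source gives a 20·log₁₀(r₂/r₁) drop.
L₂ = 94.6 − 20·log₁₀(36.2/5.8) = 94.6 − 15.906 = 78.69 dB(A).

78.7 dB(A)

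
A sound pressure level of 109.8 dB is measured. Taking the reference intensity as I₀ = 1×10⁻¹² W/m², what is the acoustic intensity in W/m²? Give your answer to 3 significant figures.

0.0955 W/m²

L = 10·log₁₀(I/I₀) ⇒ I = I₀·10^(L/10) = 10⁻¹² × 10^10.98.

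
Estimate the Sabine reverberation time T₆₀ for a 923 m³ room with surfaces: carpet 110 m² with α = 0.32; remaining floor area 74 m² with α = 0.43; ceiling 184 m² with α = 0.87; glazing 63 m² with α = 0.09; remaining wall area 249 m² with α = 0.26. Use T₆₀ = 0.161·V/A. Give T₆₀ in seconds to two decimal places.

0.50 s

A = Σ Sᵢαᵢ = 110·0.32 + 74·0.43 + 184·0.87 + 63·0.09 + 249·0.26 = 297.51 m².
T₆₀ = 0.161·V/A = 0.161·923/297.51 = 0.499 s.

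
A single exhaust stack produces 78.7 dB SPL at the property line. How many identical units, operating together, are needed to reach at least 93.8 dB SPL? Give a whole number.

N identical sources give L₁ + 10·log₁₀ N, so require 10·log₁₀ N ≥ 93.8 − 78.7 = 15.1 dB.
N ≥ 10^(15.1/10) = 32.359, so N = 33.

33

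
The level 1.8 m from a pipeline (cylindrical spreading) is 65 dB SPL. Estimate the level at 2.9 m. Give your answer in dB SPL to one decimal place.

Cylindrical spreading from a line source gives a 10·log₁₀(r₂/r₁) drop.
L₂ = 65 − 10·log₁₀(2.9/1.8) = 65 − 2.071 = 62.93 dB SPL.

62.9 dB SPL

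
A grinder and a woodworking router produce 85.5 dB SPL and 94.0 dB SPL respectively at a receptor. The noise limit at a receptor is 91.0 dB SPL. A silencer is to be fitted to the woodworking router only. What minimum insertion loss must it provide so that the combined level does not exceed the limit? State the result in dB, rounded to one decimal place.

4.4 dB

The untreated sources together contribute 10^(85.5/10) = 3.548e+08, i.e. 85.50 dB SPL.
The limit corresponds to 10^(91.0/10) = 1.259e+09; subtracting the fixed part leaves 9.041e+08 for the woodworking router, i.e. 89.56 dB SPL.
Required insertion loss = 94.0 − 89.56 = 4.44 dB.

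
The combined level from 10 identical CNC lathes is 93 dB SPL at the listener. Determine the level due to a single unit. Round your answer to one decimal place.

Dividing the total intensity by 10 lowers the level by 10·log₁₀ 10 = 10.000 dB: L₁ = 93 − 10.000.

83.0 dB SPL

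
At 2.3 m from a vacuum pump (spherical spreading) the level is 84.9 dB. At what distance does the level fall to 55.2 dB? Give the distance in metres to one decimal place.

70.3 m

For a point source L₁ − L₂ = 20·log₁₀(r₂/r₁), so r₂ = r₁·10^((L₁−L₂)/20).
r₂ = 2.3·10^((84.9−55.2)/20) = 2.3·10^(29.7/20) = 70.26 m.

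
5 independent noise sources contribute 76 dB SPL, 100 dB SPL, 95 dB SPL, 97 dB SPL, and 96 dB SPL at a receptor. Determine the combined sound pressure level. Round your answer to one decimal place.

103.5 dB SPL

Incoherent sources combine by intensity addition: L_total = 10·log₁₀(Σ 10^(L_i/10)).
Σ 10^(L/10) = 10^(76/10) + 10^(100/10) + 10^(95/10) + 10^(97/10) + 10^(96/10) = 2.220e+10.
L_total = 10·log₁₀(2.220e+10) = 103.46 dB SPL.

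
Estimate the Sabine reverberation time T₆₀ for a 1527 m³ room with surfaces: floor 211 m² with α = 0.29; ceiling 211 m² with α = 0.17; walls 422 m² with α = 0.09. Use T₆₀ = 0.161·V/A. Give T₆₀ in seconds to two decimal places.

1.82 s

Total absorption A = 211·0.29 + 211·0.17 + 422·0.09 = 135.04 m² sabins.
T₆₀ = 0.161 × 1527 / 135.04 = 1.821 s.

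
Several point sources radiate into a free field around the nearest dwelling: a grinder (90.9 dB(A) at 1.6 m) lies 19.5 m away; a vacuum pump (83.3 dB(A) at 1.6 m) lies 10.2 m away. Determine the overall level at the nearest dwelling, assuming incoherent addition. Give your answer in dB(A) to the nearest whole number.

Propagate each source to the receiver with L = L_ref − 20·log₁₀(r/r_ref), then add intensities.
grinder: 90.9 − 20·log₁₀(19.5/1.6) = 90.9 − 21.72 = 69.18 dB(A).
vacuum pump: 83.3 − 20·log₁₀(10.2/1.6) = 83.3 − 16.09 = 67.21 dB(A).
Σ 10^(L/10) = 1.354e+07 → L_total = 10·log₁₀(1.354e+07) = 71.32 dB(A).

71 dB(A)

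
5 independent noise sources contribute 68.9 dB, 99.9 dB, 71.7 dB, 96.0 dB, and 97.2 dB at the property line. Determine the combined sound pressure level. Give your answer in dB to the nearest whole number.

103 dB

For uncorrelated sources the intensities add, so convert each level to linear form, sum, and take 10·log₁₀ of the total.
Σ 10^(L/10) = 10^(68.9/10) + 10^(99.9/10) + 10^(71.7/10) + 10^(96.0/10) + 10^(97.2/10) = 1.902e+10.
L_total = 10·log₁₀(1.902e+10) = 102.79 dB.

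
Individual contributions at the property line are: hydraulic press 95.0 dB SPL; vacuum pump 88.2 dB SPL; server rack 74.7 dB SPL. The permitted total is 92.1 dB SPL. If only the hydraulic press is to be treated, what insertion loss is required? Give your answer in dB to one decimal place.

5.3 dB

Fixed contribution from the other sources: Σ 10^(L/10) = 10^(88.2/10) + 10^(74.7/10) = 6.902e+08 (88.39 dB SPL).
To meet 92.1 dB SPL overall, the treated hydraulic press may contribute at most 10^(92.1/10) − 6.902e+08 = 9.316e+08, i.e. 89.69 dB SPL.
So the hydraulic press must be reduced from 95.0 to 89.69 dB SPL: IL = 5.31 dB.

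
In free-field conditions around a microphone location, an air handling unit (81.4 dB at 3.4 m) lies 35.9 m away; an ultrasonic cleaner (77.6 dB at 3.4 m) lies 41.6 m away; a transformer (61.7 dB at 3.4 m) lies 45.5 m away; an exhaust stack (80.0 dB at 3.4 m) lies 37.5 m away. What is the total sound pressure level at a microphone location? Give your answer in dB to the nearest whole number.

64 dB

Apply inverse-square spreading to bring every level to the receiver, then sum 10^(L/10).
air handling unit: 81.4 − 20·log₁₀(35.9/3.4) = 81.4 − 20.47 = 60.93 dB.
ultrasonic cleaner: 77.6 − 20·log₁₀(41.6/3.4) = 77.6 − 21.75 = 55.85 dB.
transformer: 61.7 − 20·log₁₀(45.5/3.4) = 61.7 − 22.53 = 39.17 dB.
exhaust stack: 80.0 − 20·log₁₀(37.5/3.4) = 80.0 − 20.85 = 59.15 dB.
Σ 10^(L/10) = 2.453e+06 → L_total = 10·log₁₀(2.453e+06) = 63.90 dB.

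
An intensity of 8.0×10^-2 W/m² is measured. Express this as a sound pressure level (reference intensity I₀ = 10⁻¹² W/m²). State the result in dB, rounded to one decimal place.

I/I₀ = 8.0×10^-2/10⁻¹² = 8.0×10^10, and L = 10·log₁₀(I/I₀).
L = 10·(0.9031 + 10) = 109.03 dB.

109.0 dB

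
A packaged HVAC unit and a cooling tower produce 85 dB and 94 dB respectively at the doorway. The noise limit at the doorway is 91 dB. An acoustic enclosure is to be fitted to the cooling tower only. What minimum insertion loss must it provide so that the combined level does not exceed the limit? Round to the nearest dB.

4 dB

The untreated sources together contribute 10^(85/10) = 3.162e+08, i.e. 85.00 dB.
The limit corresponds to 10^(91/10) = 1.259e+09; subtracting the fixed part leaves 9.427e+08 for the cooling tower, i.e. 89.74 dB.
Required insertion loss = 94 − 89.74 = 4.26 dB.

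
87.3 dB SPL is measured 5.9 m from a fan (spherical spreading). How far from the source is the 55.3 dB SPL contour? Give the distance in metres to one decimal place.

Point-source spreading drops the level by 20·log₁₀(r₂/r₁); inverting, r₂/r₁ = 10^(ΔL/20).
r₂ = 5.9·10^((87.3−55.3)/20) = 5.9·10^(32.0/20) = 234.88 m.

234.9 m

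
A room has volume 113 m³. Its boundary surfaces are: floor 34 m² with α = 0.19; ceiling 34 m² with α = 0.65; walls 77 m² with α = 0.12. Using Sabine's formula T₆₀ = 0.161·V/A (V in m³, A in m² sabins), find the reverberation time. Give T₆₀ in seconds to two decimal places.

0.48 s

A = Σ Sᵢαᵢ = 34·0.19 + 34·0.65 + 77·0.12 = 37.80 m².
T₆₀ = 0.161 × 113 / 37.80 = 0.481 s.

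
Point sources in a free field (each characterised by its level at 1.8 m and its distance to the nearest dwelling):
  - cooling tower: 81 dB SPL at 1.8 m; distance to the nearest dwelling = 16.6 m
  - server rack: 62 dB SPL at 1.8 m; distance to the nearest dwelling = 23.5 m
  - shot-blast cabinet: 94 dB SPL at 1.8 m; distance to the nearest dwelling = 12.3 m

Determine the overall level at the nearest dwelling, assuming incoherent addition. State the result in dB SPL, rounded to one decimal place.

Apply inverse-square spreading to bring every level to the receiver, then sum 10^(L/10).
cooling tower: 81 − 20·log₁₀(16.6/1.8) = 81 − 19.30 = 61.70 dB SPL.
server rack: 62 − 20·log₁₀(23.5/1.8) = 62 − 22.32 = 39.68 dB SPL.
shot-blast cabinet: 94 − 20·log₁₀(12.3/1.8) = 94 − 16.69 = 77.31 dB SPL.
Σ 10^(L/10) = 5.528e+07 → L_total = 10·log₁₀(5.528e+07) = 77.43 dB SPL.

77.4 dB SPL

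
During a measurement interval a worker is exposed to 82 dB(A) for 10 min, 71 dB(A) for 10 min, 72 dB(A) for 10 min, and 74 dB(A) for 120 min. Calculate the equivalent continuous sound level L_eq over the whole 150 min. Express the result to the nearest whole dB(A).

L_eq = 10·log₁₀[(1/T)·Σ tᵢ·10^(Lᵢ/10)] with T = 150 min.
Σ tᵢ·10^(Lᵢ/10) = 10·10^(82/10) + 10·10^(71/10) + 10·10^(72/10) + 120·10^(74/10) = 4.884e+09.
L_eq = 10·log₁₀(4.884e+09/150) = 75.13 dB(A).

75 dB(A)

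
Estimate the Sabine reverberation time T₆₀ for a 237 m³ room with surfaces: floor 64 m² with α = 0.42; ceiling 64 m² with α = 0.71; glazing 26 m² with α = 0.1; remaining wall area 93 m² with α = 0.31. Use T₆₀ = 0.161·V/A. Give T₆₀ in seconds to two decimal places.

0.37 s

Total absorption A = 64·0.42 + 64·0.71 + 26·0.1 + 93·0.31 = 103.75 m² sabins.
T₆₀ = 0.161·V/A = 0.161·237/103.75 = 0.368 s.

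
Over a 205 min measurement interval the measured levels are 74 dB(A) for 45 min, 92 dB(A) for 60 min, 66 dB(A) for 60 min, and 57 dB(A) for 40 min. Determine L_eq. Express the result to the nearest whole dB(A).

The energy average is taken in the linear domain: L_eq = 10·log₁₀[(Σ tᵢ·10^(Lᵢ/10))/T], T = 205 min.
Σ tᵢ·10^(Lᵢ/10) = 45·10^(74/10) + 60·10^(92/10) + 60·10^(66/10) + 40·10^(57/10) = 9.648e+10.
L_eq = 10·log₁₀(9.648e+10/205) = 86.73 dB(A).

87 dB(A)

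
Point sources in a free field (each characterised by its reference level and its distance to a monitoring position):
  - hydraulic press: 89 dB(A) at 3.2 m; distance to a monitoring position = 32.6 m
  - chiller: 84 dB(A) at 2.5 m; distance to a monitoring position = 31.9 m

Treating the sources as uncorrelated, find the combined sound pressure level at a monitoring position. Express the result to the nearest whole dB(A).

70 dB(A)

Propagate each source to the receiver with L = L_ref − 20·log₁₀(r/r_ref), then add intensities.
hydraulic press: 89 − 20·log₁₀(32.6/3.2) = 89 − 20.16 = 68.84 dB(A).
chiller: 84 − 20·log₁₀(31.9/2.5) = 84 − 22.12 = 61.88 dB(A).
Σ 10^(L/10) = 9.196e+06 → L_total = 10·log₁₀(9.196e+06) = 69.64 dB(A).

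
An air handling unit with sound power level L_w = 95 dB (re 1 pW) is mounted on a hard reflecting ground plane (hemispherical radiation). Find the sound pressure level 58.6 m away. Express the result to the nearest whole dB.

52 dB

L_p = L_w − 10·log₁₀(2π·r²) with r = 58.6 m.
2π·r² = 2.158e+04 m², 10·log₁₀ of that is 43.340 dB.
L_p = 95 − 43.340 = 51.66 dB.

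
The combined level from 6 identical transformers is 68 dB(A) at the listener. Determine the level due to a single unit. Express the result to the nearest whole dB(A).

6 equal contributions raise the level by 10·log₁₀ 6 = 7.782 dB, so each unit alone gives 68 − 7.782.

60 dB(A)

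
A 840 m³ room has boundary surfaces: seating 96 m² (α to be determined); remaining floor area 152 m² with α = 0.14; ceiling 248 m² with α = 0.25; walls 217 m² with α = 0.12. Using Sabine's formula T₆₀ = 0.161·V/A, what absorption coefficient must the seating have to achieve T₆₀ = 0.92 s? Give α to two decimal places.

0.39

A = 0.161·V/T₆₀ = 0.161·840/0.92 = 147.00 m² sabins.
Absorption from the other surfaces = 152·0.14 + 248·0.25 + 217·0.12 = 109.32 m², so the seating must supply 37.68 m² over 96 m².
α = 37.68/96 = 0.393.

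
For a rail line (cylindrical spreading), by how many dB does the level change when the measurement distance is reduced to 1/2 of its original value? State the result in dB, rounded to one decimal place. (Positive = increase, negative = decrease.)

Line-source spreading: ΔL = −10·log₁₀(r₂/r₁).
ΔL = −10·log₁₀(0.5) = +3.01 dB.

+3.0 dB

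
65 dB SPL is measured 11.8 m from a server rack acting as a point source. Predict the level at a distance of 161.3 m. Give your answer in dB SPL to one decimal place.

Spherical spreading from a point source gives a 20·log₁₀(r₂/r₁) drop.
L₂ = 65 − 20·log₁₀(161.3/11.8) = 65 − 22.715 = 42.28 dB SPL.

42.3 dB SPL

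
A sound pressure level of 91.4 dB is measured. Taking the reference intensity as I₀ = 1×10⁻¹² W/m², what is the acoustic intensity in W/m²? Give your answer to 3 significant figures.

I/I₀ = 10^(91.4/10) = 1.38e+09, so I = 1.38e+09 × 10⁻¹² W/m².

0.00138 W/m²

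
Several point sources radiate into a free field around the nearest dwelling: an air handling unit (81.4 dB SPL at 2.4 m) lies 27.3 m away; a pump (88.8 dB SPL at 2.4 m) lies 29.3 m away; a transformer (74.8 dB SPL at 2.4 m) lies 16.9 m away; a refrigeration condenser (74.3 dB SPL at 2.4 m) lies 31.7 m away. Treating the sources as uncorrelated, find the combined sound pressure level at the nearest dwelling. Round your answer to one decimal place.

68.4 dB SPL

Apply inverse-square spreading to bring every level to the receiver, then sum 10^(L/10).
air handling unit: 81.4 − 20·log₁₀(27.3/2.4) = 81.4 − 21.12 = 60.28 dB SPL.
pump: 88.8 − 20·log₁₀(29.3/2.4) = 88.8 − 21.73 = 67.07 dB SPL.
transformer: 74.8 − 20·log₁₀(16.9/2.4) = 74.8 − 16.95 = 57.85 dB SPL.
refrigeration condenser: 74.3 − 20·log₁₀(31.7/2.4) = 74.3 − 22.42 = 51.88 dB SPL.
Σ 10^(L/10) = 6.920e+06 → L_total = 10·log₁₀(6.920e+06) = 68.40 dB SPL.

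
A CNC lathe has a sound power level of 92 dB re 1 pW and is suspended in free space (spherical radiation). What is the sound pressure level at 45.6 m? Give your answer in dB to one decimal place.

Free-field spherical radiation: L_p = L_w − 10·log₁₀(4π·r²), r = 45.6 m.
4π·r² = 2.613e+04 m², 10·log₁₀ of that is 44.171 dB.
L_p = 92 − 44.171 = 47.83 dB.

47.8 dB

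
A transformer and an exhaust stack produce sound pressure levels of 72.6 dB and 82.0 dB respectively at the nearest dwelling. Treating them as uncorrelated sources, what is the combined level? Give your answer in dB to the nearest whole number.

Incoherent sources combine by intensity addition: L_total = 10·log₁₀(Σ 10^(L_i/10)).
Σ 10^(L/10) = 10^(72.6/10) + 10^(82.0/10) = 1.767e+08.
L_total = 10·log₁₀(1.767e+08) = 82.47 dB.

82 dB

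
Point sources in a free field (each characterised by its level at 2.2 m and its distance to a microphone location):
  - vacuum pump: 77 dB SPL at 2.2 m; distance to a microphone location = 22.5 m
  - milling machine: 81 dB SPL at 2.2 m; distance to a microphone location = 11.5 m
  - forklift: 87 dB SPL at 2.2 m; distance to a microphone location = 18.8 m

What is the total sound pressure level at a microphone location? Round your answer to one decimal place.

70.8 dB SPL

First find each source's level at the receiver (point-source: −20·log₁₀(r/r_ref)), then combine on an intensity basis.
vacuum pump: 77 − 20·log₁₀(22.5/2.2) = 77 − 20.20 = 56.80 dB SPL.
milling machine: 81 − 20·log₁₀(11.5/2.2) = 81 − 14.37 = 66.63 dB SPL.
forklift: 87 − 20·log₁₀(18.8/2.2) = 87 − 18.63 = 68.37 dB SPL.
Σ 10^(L/10) = 1.195e+07 → L_total = 10·log₁₀(1.195e+07) = 70.77 dB SPL.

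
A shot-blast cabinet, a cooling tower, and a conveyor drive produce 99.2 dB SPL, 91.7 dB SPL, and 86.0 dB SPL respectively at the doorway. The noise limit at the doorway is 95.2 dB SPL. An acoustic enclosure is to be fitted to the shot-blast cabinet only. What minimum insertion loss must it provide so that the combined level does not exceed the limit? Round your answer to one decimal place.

Fixed contribution from the other sources: Σ 10^(L/10) = 10^(91.7/10) + 10^(86.0/10) = 1.877e+09 (92.74 dB SPL).
To meet 95.2 dB SPL overall, the treated shot-blast cabinet may contribute at most 10^(95.2/10) − 1.877e+09 = 1.434e+09, i.e. 91.57 dB SPL.
Required insertion loss = 99.2 − 91.57 = 7.63 dB.

7.6 dB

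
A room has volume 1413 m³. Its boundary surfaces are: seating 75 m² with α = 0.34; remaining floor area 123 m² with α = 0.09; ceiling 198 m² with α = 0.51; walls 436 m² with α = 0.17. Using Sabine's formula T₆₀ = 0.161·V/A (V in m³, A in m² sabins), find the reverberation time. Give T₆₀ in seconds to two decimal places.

1.07 s

Total absorption A = 75·0.34 + 123·0.09 + 198·0.51 + 436·0.17 = 211.67 m² sabins.
T₆₀ = 0.161 × 1413 / 211.67 = 1.075 s.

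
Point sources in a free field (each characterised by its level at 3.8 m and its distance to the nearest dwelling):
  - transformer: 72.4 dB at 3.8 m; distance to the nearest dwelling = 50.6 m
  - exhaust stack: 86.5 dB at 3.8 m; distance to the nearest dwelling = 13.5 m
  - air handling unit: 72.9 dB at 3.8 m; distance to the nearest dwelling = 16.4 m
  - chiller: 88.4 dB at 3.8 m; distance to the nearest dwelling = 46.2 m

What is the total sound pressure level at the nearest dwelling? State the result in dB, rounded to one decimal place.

First find each source's level at the receiver (point-source: −20·log₁₀(r/r_ref)), then combine on an intensity basis.
transformer: 72.4 − 20·log₁₀(50.6/3.8) = 72.4 − 22.49 = 49.91 dB.
exhaust stack: 86.5 − 20·log₁₀(13.5/3.8) = 86.5 − 11.01 = 75.49 dB.
air handling unit: 72.9 − 20·log₁₀(16.4/3.8) = 72.9 − 12.70 = 60.20 dB.
chiller: 88.4 − 20·log₁₀(46.2/3.8) = 88.4 − 21.70 = 66.70 dB.
Σ 10^(L/10) = 4.122e+07 → L_total = 10·log₁₀(4.122e+07) = 76.15 dB.

76.2 dB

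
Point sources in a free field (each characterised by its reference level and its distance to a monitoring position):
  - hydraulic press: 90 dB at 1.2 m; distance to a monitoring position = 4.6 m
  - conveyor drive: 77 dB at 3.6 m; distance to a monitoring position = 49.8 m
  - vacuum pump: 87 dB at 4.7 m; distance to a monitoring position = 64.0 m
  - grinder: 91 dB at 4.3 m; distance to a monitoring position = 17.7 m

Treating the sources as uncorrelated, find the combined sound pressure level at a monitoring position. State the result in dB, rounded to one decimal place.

81.6 dB

Apply inverse-square spreading to bring every level to the receiver, then sum 10^(L/10).
hydraulic press: 90 − 20·log₁₀(4.6/1.2) = 90 − 11.67 = 78.33 dB.
conveyor drive: 77 − 20·log₁₀(49.8/3.6) = 77 − 22.82 = 54.18 dB.
vacuum pump: 87 − 20·log₁₀(64.0/4.7) = 87 − 22.68 = 64.32 dB.
grinder: 91 − 20·log₁₀(17.7/4.3) = 91 − 12.29 = 78.71 dB.
Σ 10^(L/10) = 1.453e+08 → L_total = 10·log₁₀(1.453e+08) = 81.62 dB.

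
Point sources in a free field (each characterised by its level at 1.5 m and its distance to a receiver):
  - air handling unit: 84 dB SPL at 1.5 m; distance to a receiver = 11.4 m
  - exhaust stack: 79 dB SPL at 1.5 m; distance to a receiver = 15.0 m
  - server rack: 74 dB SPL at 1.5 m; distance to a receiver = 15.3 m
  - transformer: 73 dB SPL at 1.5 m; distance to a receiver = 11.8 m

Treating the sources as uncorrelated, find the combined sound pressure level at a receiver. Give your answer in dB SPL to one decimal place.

67.6 dB SPL

First find each source's level at the receiver (point-source: −20·log₁₀(r/r_ref)), then combine on an intensity basis.
air handling unit: 84 − 20·log₁₀(11.4/1.5) = 84 − 17.62 = 66.38 dB SPL.
exhaust stack: 79 − 20·log₁₀(15.0/1.5) = 79 − 20.00 = 59.00 dB SPL.
server rack: 74 − 20·log₁₀(15.3/1.5) = 74 − 20.17 = 53.83 dB SPL.
transformer: 73 − 20·log₁₀(11.8/1.5) = 73 − 17.92 = 55.08 dB SPL.
Σ 10^(L/10) = 5.707e+06 → L_total = 10·log₁₀(5.707e+06) = 67.56 dB SPL.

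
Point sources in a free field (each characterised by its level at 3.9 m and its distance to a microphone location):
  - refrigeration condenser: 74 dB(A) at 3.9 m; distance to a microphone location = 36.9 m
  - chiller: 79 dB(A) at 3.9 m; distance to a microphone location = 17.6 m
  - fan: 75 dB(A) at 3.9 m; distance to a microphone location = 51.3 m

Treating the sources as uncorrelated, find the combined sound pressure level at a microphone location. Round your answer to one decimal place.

Propagate each source to the receiver with L = L_ref − 20·log₁₀(r/r_ref), then add intensities.
refrigeration condenser: 74 − 20·log₁₀(36.9/3.9) = 74 − 19.52 = 54.48 dB(A).
chiller: 79 − 20·log₁₀(17.6/3.9) = 79 − 13.09 = 65.91 dB(A).
fan: 75 − 20·log₁₀(51.3/3.9) = 75 − 22.38 = 52.62 dB(A).
Σ 10^(L/10) = 4.364e+06 → L_total = 10·log₁₀(4.364e+06) = 66.40 dB(A).

66.4 dB(A)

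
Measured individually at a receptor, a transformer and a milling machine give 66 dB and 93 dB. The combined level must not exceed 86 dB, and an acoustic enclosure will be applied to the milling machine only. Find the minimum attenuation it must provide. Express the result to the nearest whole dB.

7 dB

The untreated sources together contribute 10^(66/10) = 3.981e+06, i.e. 66.00 dB.
To meet 86 dB overall, the treated milling machine may contribute at most 10^(86/10) − 3.981e+06 = 3.941e+08, i.e. 85.96 dB.
So the milling machine must be reduced from 93 to 85.96 dB: IL = 7.04 dB.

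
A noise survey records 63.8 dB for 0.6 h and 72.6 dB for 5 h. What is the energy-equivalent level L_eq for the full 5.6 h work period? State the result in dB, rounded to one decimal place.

Weight each interval's intensity by its duration and average over T = 5.6 h:
Σ tᵢ·10^(Lᵢ/10) = 0.6·10^(63.8/10) + 5·10^(72.6/10) = 9.242e+07.
L_eq = 10·log₁₀(9.242e+07/5.6) = 72.18 dB.

72.2 dB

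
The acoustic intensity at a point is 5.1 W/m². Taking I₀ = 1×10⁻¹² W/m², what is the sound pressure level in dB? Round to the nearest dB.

I/I₀ = 5.1/10⁻¹² = 5.1×10^12, and L = 10·log₁₀(I/I₀).
L = 10·(0.7076 + 12) = 127.08 dB.

127 dB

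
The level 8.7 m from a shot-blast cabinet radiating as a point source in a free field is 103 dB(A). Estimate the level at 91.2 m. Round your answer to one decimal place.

82.6 dB(A)

Spherical spreading from a point source gives a 20·log₁₀(r₂/r₁) drop.
L₂ = 103 − 20·log₁₀(91.2/8.7) = 103 − 20.410 = 82.59 dB(A).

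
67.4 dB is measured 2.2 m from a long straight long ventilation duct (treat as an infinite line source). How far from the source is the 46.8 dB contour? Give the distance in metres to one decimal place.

252.6 m

Line-source spreading drops the level by 10·log₁₀(r₂/r₁); inverting, r₂/r₁ = 10^(ΔL/10).
r₂ = 2.2·10^((67.4−46.8)/10) = 2.2·10^(20.6/10) = 252.59 m.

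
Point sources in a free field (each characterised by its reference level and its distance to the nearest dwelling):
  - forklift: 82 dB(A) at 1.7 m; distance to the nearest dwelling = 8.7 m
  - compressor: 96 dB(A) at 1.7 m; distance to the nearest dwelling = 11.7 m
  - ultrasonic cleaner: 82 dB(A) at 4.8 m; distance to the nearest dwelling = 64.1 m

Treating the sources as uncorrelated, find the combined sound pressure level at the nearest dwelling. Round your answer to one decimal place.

Propagate each source to the receiver with L = L_ref − 20·log₁₀(r/r_ref), then add intensities.
forklift: 82 − 20·log₁₀(8.7/1.7) = 82 − 14.18 = 67.82 dB(A).
compressor: 96 − 20·log₁₀(11.7/1.7) = 96 − 16.75 = 79.25 dB(A).
ultrasonic cleaner: 82 − 20·log₁₀(64.1/4.8) = 82 − 22.51 = 59.49 dB(A).
Σ 10^(L/10) = 9.099e+07 → L_total = 10·log₁₀(9.099e+07) = 79.59 dB(A).

79.6 dB(A)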